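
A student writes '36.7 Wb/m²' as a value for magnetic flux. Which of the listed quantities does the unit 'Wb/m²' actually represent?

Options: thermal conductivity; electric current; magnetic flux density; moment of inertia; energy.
magnetic flux density

magnetic flux should have units dimensionally equivalent to kg * m^2 / (A * s^2) (e.g. Wb).
The given unit 'Wb/m²' reduces to kg / (A * s^2). Of the listed options, that is the dimensionality of magnetic flux density.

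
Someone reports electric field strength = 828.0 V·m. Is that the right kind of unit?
No

electric field strength has SI base units: kg * m / (A * s^3)
V·m does NOT reduce to kg * m / (A * s^3); a valid unit for electric field strength would be e.g. V/m.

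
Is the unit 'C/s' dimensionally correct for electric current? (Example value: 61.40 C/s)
Yes

electric current has SI base units: A
C/s reduces to the same SI base units, so it is a valid unit for electric current.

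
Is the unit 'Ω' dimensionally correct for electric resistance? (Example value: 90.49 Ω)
Yes

electric resistance has SI base units: kg * m^2 / (A^2 * s^3)
Ω reduces to the same SI base units, so it is a valid unit for electric resistance.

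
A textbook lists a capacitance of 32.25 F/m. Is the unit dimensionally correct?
No

capacitance has SI base units: A^2 * s^4 / (kg * m^2)
F/m does NOT reduce to A^2 * s^4 / (kg * m^2); a valid unit for capacitance would be e.g. F.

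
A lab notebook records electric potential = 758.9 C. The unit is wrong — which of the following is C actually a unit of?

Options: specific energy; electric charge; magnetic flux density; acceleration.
electric charge

electric potential should have units dimensionally equivalent to kg * m^2 / (A * s^3) (e.g. V).
The given unit 'C' reduces to A * s. Of the listed options, that is the dimensionality of electric charge.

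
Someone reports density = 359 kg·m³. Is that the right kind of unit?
No

density has SI base units: kg / m^3
kg·m³ does NOT reduce to kg / m^3; a valid unit for density would be e.g. kg/m³.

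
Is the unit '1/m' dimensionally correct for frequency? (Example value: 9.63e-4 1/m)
No

frequency has SI base units: 1 / s
1/m does NOT reduce to 1 / s; a valid unit for frequency would be e.g. Hz.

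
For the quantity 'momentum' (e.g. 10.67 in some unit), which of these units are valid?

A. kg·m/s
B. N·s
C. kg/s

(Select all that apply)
A, B

momentum has SI base units: kg * m / s

Checking each option against kg * m / s:
  A. kg·m/s: ✓ matches
  B. N·s: ✓ matches
  C. kg/s: ✗ does not match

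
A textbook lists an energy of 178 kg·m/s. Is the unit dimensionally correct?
No

energy has SI base units: kg * m^2 / s^2
kg·m/s does NOT reduce to kg * m^2 / s^2; a valid unit for energy would be e.g. J.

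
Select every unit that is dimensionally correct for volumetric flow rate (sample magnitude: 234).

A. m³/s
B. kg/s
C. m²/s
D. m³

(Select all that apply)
A

volumetric flow rate has SI base units: m^3 / s

Checking each option against m^3 / s:
  A. m³/s: ✓ matches
  B. kg/s: ✗ does not match
  C. m²/s: ✗ does not match
  D. m³: ✗ does not match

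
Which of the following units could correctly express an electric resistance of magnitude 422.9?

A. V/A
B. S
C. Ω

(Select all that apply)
A, C

electric resistance has SI base units: kg * m^2 / (A^2 * s^3)

Checking each option against kg * m^2 / (A^2 * s^3):
  A. V/A: ✓ matches
  B. S: ✗ does not match
  C. Ω: ✓ matches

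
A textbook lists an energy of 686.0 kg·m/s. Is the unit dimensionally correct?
No

energy has SI base units: kg * m^2 / s^2
kg·m/s does NOT reduce to kg * m^2 / s^2; a valid unit for energy would be e.g. J.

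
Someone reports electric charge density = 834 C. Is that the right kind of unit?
No

electric charge density has SI base units: A * s / m^3
C does NOT reduce to A * s / m^3; a valid unit for electric charge density would be e.g. C/m³.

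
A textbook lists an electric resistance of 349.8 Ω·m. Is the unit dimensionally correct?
No

electric resistance has SI base units: kg * m^2 / (A^2 * s^3)
Ω·m does NOT reduce to kg * m^2 / (A^2 * s^3); a valid unit for electric resistance would be e.g. Ω.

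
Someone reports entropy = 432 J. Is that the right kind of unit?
No

entropy has SI base units: kg * m^2 / (s^2 * K)
J does NOT reduce to kg * m^2 / (s^2 * K); a valid unit for entropy would be e.g. J/K.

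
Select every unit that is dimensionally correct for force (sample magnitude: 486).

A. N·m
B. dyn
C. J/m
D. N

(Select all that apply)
B, C, D

force has SI base units: kg * m / s^2

Checking each option against kg * m / s^2:
  A. N·m: ✗ does not match
  B. dyn: ✓ matches
  C. J/m: ✓ matches
  D. N: ✓ matches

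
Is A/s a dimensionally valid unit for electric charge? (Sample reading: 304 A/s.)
No

electric charge has SI base units: A * s
A/s does NOT reduce to A * s; a valid unit for electric charge would be e.g. C.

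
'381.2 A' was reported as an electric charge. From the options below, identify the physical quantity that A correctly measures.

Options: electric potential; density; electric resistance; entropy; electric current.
electric current

electric charge should have units dimensionally equivalent to A * s (e.g. C).
The given unit 'A' reduces to A. Of the listed options, that is the dimensionality of electric current.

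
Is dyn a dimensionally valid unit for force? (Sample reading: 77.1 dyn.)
Yes

force has SI base units: kg * m / s^2
dyn reduces to the same SI base units, so it is a valid unit for force.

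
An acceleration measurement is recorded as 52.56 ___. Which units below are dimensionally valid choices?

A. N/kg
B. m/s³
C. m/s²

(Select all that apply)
A, C

acceleration has SI base units: m / s^2

Checking each option against m / s^2:
  A. N/kg: ✓ matches
  B. m/s³: ✗ does not match
  C. m/s²: ✓ matches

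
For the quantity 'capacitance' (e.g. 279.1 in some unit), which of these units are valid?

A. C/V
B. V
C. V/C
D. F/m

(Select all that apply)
A

capacitance has SI base units: A^2 * s^4 / (kg * m^2)

Checking each option against A^2 * s^4 / (kg * m^2):
  A. C/V: ✓ matches
  B. V: ✗ does not match
  C. V/C: ✗ does not match
  D. F/m: ✗ does not match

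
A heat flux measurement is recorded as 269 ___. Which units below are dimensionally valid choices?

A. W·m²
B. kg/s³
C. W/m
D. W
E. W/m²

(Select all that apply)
B, E

heat flux has SI base units: kg / s^3

Checking each option against kg / s^3:
  A. W·m²: ✗ does not match
  B. kg/s³: ✓ matches
  C. W/m: ✗ does not match
  D. W: ✗ does not match
  E. W/m²: ✓ matches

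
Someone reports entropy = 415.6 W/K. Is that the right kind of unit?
No

entropy has SI base units: kg * m^2 / (s^2 * K)
W/K does NOT reduce to kg * m^2 / (s^2 * K); a valid unit for entropy would be e.g. J/K.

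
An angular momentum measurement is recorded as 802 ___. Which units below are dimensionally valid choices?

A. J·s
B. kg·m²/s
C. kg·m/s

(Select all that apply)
A, B

angular momentum has SI base units: kg * m^2 / s

Checking each option against kg * m^2 / s:
  A. J·s: ✓ matches
  B. kg·m²/s: ✓ matches
  C. kg·m/s: ✗ does not match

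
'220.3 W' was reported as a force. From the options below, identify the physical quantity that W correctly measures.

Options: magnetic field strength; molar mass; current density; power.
power

force should have units dimensionally equivalent to kg * m / s^2 (e.g. N).
The given unit 'W' reduces to kg * m^2 / s^3. Of the listed options, that is the dimensionality of power.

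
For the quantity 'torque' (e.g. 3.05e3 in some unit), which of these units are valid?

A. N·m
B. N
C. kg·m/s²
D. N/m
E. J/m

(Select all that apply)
A

torque has SI base units: kg * m^2 / s^2

Checking each option against kg * m^2 / s^2:
  A. N·m: ✓ matches
  B. N: ✗ does not match
  C. kg·m/s²: ✗ does not match
  D. N/m: ✗ does not match
  E. J/m: ✗ does not match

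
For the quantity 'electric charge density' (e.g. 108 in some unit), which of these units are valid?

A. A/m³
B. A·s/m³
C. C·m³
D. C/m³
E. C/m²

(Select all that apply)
B, D

electric charge density has SI base units: A * s / m^3

Checking each option against A * s / m^3:
  A. A/m³: ✗ does not match
  B. A·s/m³: ✓ matches
  C. C·m³: ✗ does not match
  D. C/m³: ✓ matches
  E. C/m²: ✗ does not match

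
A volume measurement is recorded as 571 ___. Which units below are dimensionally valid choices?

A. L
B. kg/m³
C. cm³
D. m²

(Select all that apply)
A, C

volume has SI base units: m^3

Checking each option against m^3:
  A. L: ✓ matches
  B. kg/m³: ✗ does not match
  C. cm³: ✓ matches
  D. m²: ✗ does not match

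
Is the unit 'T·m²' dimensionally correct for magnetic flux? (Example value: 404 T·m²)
Yes

magnetic flux has SI base units: kg * m^2 / (A * s^2)
T·m² reduces to the same SI base units, so it is a valid unit for magnetic flux.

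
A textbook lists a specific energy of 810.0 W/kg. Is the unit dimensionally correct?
No

specific energy has SI base units: m^2 / s^2
W/kg does NOT reduce to m^2 / s^2; a valid unit for specific energy would be e.g. J/kg.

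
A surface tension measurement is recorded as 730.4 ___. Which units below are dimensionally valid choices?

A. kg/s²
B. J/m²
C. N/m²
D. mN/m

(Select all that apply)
A, B, D

surface tension has SI base units: kg / s^2

Checking each option against kg / s^2:
  A. kg/s²: ✓ matches
  B. J/m²: ✓ matches
  C. N/m²: ✗ does not match
  D. mN/m: ✓ matches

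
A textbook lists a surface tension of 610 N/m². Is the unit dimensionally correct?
No

surface tension has SI base units: kg / s^2
N/m² does NOT reduce to kg / s^2; a valid unit for surface tension would be e.g. N/m.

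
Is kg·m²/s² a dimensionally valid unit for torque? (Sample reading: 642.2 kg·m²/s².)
Yes

torque has SI base units: kg * m^2 / s^2
kg·m²/s² reduces to the same SI base units, so it is a valid unit for torque.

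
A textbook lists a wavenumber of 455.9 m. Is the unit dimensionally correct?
No

wavenumber has SI base units: 1 / m
m does NOT reduce to 1 / m; a valid unit for wavenumber would be e.g. 1/m.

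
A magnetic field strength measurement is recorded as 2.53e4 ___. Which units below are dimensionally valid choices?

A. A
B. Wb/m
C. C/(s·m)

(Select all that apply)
C

magnetic field strength has SI base units: A / m

Checking each option against A / m:
  A. A: ✗ does not match
  B. Wb/m: ✗ does not match
  C. C/(s·m): ✓ matches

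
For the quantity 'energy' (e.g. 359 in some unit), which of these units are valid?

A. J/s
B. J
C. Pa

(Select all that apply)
B

energy has SI base units: kg * m^2 / s^2

Checking each option against kg * m^2 / s^2:
  A. J/s: ✗ does not match
  B. J: ✓ matches
  C. Pa: ✗ does not match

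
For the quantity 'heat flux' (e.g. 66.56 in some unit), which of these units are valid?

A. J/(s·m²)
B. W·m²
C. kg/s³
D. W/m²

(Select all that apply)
A, C, D

heat flux has SI base units: kg / s^3

Checking each option against kg / s^3:
  A. J/(s·m²): ✓ matches
  B. W·m²: ✗ does not match
  C. kg/s³: ✓ matches
  D. W/m²: ✓ matches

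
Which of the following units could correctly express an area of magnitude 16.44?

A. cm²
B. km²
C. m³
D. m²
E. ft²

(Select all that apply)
A, B, D, E

area has SI base units: m^2

Checking each option against m^2:
  A. cm²: ✓ matches
  B. km²: ✓ matches
  C. m³: ✗ does not match
  D. m²: ✓ matches
  E. ft²: ✓ matches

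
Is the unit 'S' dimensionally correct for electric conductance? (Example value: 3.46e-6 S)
Yes

electric conductance has SI base units: A^2 * s^3 / (kg * m^2)
S reduces to the same SI base units, so it is a valid unit for electric conductance.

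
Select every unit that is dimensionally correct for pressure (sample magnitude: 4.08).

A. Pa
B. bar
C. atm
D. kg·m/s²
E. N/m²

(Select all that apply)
A, B, C, E

pressure has SI base units: kg / (m * s^2)

Checking each option against kg / (m * s^2):
  A. Pa: ✓ matches
  B. bar: ✓ matches
  C. atm: ✓ matches
  D. kg·m/s²: ✗ does not match
  E. N/m²: ✓ matches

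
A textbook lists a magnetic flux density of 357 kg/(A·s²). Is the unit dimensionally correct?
Yes

magnetic flux density has SI base units: kg / (A * s^2)
kg/(A·s²) reduces to the same SI base units, so it is a valid unit for magnetic flux density.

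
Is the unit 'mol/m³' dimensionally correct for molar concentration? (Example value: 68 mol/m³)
Yes

molar concentration has SI base units: mol / m^3
mol/m³ reduces to the same SI base units, so it is a valid unit for molar concentration.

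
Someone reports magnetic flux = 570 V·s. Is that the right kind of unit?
Yes

magnetic flux has SI base units: kg * m^2 / (A * s^2)
V·s reduces to the same SI base units, so it is a valid unit for magnetic flux.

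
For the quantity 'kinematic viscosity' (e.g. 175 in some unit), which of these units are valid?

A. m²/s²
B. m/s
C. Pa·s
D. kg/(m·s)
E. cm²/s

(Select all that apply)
E

kinematic viscosity has SI base units: m^2 / s

Checking each option against m^2 / s:
  A. m²/s²: ✗ does not match
  B. m/s: ✗ does not match
  C. Pa·s: ✗ does not match
  D. kg/(m·s): ✗ does not match
  E. cm²/s: ✓ matches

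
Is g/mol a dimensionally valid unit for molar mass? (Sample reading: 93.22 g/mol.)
Yes

molar mass has SI base units: kg / mol
g/mol reduces to the same SI base units, so it is a valid unit for molar mass.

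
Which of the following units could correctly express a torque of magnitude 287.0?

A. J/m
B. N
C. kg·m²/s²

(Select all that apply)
C

torque has SI base units: kg * m^2 / s^2

Checking each option against kg * m^2 / s^2:
  A. J/m: ✗ does not match
  B. N: ✗ does not match
  C. kg·m²/s²: ✓ matches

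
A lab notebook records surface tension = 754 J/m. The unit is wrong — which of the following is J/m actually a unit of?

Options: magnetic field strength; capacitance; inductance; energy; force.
force

surface tension should have units dimensionally equivalent to kg / s^2 (e.g. N/m).
The given unit 'J/m' reduces to kg * m / s^2. Of the listed options, that is the dimensionality of force.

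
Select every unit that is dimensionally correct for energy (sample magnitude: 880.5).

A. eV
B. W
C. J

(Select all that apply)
A, C

energy has SI base units: kg * m^2 / s^2

Checking each option against kg * m^2 / s^2:
  A. eV: ✓ matches
  B. W: ✗ does not match
  C. J: ✓ matches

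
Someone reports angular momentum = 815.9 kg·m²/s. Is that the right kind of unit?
Yes

angular momentum has SI base units: kg * m^2 / s
kg·m²/s reduces to the same SI base units, so it is a valid unit for angular momentum.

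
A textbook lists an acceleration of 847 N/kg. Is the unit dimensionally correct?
Yes

acceleration has SI base units: m / s^2
N/kg reduces to the same SI base units, so it is a valid unit for acceleration.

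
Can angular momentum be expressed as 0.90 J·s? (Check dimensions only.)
Yes

angular momentum has SI base units: kg * m^2 / s
J·s reduces to the same SI base units, so it is a valid unit for angular momentum.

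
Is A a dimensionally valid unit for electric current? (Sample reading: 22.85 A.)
Yes

electric current has SI base units: A
A reduces to the same SI base units, so it is a valid unit for electric current.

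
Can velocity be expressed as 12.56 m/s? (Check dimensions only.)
Yes

velocity has SI base units: m / s
m/s reduces to the same SI base units, so it is a valid unit for velocity.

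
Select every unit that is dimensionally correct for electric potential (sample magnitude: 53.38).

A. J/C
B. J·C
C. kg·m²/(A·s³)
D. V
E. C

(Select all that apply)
A, C, D

electric potential has SI base units: kg * m^2 / (A * s^3)

Checking each option against kg * m^2 / (A * s^3):
  A. J/C: ✓ matches
  B. J·C: ✗ does not match
  C. kg·m²/(A·s³): ✓ matches
  D. V: ✓ matches
  E. C: ✗ does not match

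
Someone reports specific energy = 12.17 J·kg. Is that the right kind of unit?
No

specific energy has SI base units: m^2 / s^2
J·kg does NOT reduce to m^2 / s^2; a valid unit for specific energy would be e.g. J/kg.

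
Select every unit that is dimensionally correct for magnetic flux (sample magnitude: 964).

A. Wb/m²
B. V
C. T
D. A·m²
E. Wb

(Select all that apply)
E

magnetic flux has SI base units: kg * m^2 / (A * s^2)

Checking each option against kg * m^2 / (A * s^2):
  A. Wb/m²: ✗ does not match
  B. V: ✗ does not match
  C. T: ✗ does not match
  D. A·m²: ✗ does not match
  E. Wb: ✓ matches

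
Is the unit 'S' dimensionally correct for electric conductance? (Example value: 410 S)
Yes

electric conductance has SI base units: A^2 * s^3 / (kg * m^2)
S reduces to the same SI base units, so it is a valid unit for electric conductance.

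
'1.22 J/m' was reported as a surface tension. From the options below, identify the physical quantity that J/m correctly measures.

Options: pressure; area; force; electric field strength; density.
force

surface tension should have units dimensionally equivalent to kg / s^2 (e.g. N/m).
The given unit 'J/m' reduces to kg * m / s^2. Of the listed options, that is the dimensionality of force.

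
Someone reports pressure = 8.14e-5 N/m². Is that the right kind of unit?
Yes

pressure has SI base units: kg / (m * s^2)
N/m² reduces to the same SI base units, so it is a valid unit for pressure.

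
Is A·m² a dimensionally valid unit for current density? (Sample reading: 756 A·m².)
No

current density has SI base units: A / m^2
A·m² does NOT reduce to A / m^2; a valid unit for current density would be e.g. A/m².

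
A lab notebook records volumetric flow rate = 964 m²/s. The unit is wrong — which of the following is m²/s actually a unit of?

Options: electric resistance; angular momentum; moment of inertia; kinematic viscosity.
kinematic viscosity

volumetric flow rate should have units dimensionally equivalent to m^3 / s (e.g. m³/s).
The given unit 'm²/s' reduces to m^2 / s. Of the listed options, that is the dimensionality of kinematic viscosity.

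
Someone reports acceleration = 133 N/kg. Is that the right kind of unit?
Yes

acceleration has SI base units: m / s^2
N/kg reduces to the same SI base units, so it is a valid unit for acceleration.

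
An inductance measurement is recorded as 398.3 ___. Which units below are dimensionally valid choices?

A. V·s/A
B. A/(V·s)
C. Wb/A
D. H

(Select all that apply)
A, C, D

inductance has SI base units: kg * m^2 / (A^2 * s^2)

Checking each option against kg * m^2 / (A^2 * s^2):
  A. V·s/A: ✓ matches
  B. A/(V·s): ✗ does not match
  C. Wb/A: ✓ matches
  D. H: ✓ matches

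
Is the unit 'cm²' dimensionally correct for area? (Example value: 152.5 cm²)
Yes

area has SI base units: m^2
cm² reduces to the same SI base units, so it is a valid unit for area.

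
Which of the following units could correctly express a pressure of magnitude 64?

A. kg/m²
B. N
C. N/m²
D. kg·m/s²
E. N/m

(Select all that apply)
C

pressure has SI base units: kg / (m * s^2)

Checking each option against kg / (m * s^2):
  A. kg/m²: ✗ does not match
  B. N: ✗ does not match
  C. N/m²: ✓ matches
  D. kg·m/s²: ✗ does not match
  E. N/m: ✗ does not match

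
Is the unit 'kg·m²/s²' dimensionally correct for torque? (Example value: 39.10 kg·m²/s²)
Yes

torque has SI base units: kg * m^2 / s^2
kg·m²/s² reduces to the same SI base units, so it is a valid unit for torque.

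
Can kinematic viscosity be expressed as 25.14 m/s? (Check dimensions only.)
No

kinematic viscosity has SI base units: m^2 / s
m/s does NOT reduce to m^2 / s; a valid unit for kinematic viscosity would be e.g. m²/s.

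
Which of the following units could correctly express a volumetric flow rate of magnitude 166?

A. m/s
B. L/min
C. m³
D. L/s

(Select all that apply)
B, D

volumetric flow rate has SI base units: m^3 / s

Checking each option against m^3 / s:
  A. m/s: ✗ does not match
  B. L/min: ✓ matches
  C. m³: ✗ does not match
  D. L/s: ✓ matches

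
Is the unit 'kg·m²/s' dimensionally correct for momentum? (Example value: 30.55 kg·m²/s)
No

momentum has SI base units: kg * m / s
kg·m²/s does NOT reduce to kg * m / s; a valid unit for momentum would be e.g. kg·m/s.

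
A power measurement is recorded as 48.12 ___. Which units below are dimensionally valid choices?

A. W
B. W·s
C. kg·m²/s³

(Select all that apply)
A, C

power has SI base units: kg * m^2 / s^3

Checking each option against kg * m^2 / s^3:
  A. W: ✓ matches
  B. W·s: ✗ does not match
  C. kg·m²/s³: ✓ matches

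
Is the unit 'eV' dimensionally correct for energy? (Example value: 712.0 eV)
Yes

energy has SI base units: kg * m^2 / s^2
eV reduces to the same SI base units, so it is a valid unit for energy.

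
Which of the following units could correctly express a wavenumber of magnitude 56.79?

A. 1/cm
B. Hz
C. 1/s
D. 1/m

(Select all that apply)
A, D

wavenumber has SI base units: 1 / m

Checking each option against 1 / m:
  A. 1/cm: ✓ matches
  B. Hz: ✗ does not match
  C. 1/s: ✗ does not match
  D. 1/m: ✓ matches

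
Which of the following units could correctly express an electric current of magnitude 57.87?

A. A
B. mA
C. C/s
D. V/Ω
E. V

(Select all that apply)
A, B, C, D

electric current has SI base units: A

Checking each option against A:
  A. A: ✓ matches
  B. mA: ✓ matches
  C. C/s: ✓ matches
  D. V/Ω: ✓ matches
  E. V: ✗ does not match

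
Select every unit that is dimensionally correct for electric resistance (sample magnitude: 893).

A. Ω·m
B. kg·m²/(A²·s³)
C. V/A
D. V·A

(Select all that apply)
B, C

electric resistance has SI base units: kg * m^2 / (A^2 * s^3)

Checking each option against kg * m^2 / (A^2 * s^3):
  A. Ω·m: ✗ does not match
  B. kg·m²/(A²·s³): ✓ matches
  C. V/A: ✓ matches
  D. V·A: ✗ does not match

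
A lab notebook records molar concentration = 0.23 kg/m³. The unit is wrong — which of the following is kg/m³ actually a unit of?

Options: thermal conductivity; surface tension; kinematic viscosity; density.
density

molar concentration should have units dimensionally equivalent to mol / m^3 (e.g. mol/m³).
The given unit 'kg/m³' reduces to kg / m^3. Of the listed options, that is the dimensionality of density.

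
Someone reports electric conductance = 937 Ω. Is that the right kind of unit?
No

electric conductance has SI base units: A^2 * s^3 / (kg * m^2)
Ω does NOT reduce to A^2 * s^3 / (kg * m^2); a valid unit for electric conductance would be e.g. S.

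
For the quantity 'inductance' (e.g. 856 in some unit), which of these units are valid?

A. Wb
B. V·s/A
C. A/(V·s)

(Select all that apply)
B

inductance has SI base units: kg * m^2 / (A^2 * s^2)

Checking each option against kg * m^2 / (A^2 * s^2):
  A. Wb: ✗ does not match
  B. V·s/A: ✓ matches
  C. A/(V·s): ✗ does not match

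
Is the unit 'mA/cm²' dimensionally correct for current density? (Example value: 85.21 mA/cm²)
Yes

current density has SI base units: A / m^2
mA/cm² reduces to the same SI base units, so it is a valid unit for current density.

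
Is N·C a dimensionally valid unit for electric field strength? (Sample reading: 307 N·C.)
No

electric field strength has SI base units: kg * m / (A * s^3)
N·C does NOT reduce to kg * m / (A * s^3); a valid unit for electric field strength would be e.g. V/m.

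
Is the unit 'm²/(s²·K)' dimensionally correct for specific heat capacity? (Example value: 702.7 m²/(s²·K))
Yes

specific heat capacity has SI base units: m^2 / (s^2 * K)
m²/(s²·K) reduces to the same SI base units, so it is a valid unit for specific heat capacity.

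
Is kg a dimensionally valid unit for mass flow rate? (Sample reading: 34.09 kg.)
No

mass flow rate has SI base units: kg / s
kg does NOT reduce to kg / s; a valid unit for mass flow rate would be e.g. kg/s.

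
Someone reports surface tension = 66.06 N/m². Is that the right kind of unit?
No

surface tension has SI base units: kg / s^2
N/m² does NOT reduce to kg / s^2; a valid unit for surface tension would be e.g. N/m.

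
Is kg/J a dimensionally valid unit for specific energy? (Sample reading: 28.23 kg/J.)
No

specific energy has SI base units: m^2 / s^2
kg/J does NOT reduce to m^2 / s^2; a valid unit for specific energy would be e.g. J/kg.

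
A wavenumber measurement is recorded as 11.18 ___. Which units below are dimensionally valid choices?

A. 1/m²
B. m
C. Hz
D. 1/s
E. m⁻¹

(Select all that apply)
E

wavenumber has SI base units: 1 / m

Checking each option against 1 / m:
  A. 1/m²: ✗ does not match
  B. m: ✗ does not match
  C. Hz: ✗ does not match
  D. 1/s: ✗ does not match
  E. m⁻¹: ✓ matches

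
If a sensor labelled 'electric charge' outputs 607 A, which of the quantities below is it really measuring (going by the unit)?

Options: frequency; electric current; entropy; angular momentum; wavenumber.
electric current

electric charge should have units dimensionally equivalent to A * s (e.g. C).
The given unit 'A' reduces to A. Of the listed options, that is the dimensionality of electric current.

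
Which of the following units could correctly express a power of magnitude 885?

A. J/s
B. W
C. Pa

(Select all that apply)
A, B

power has SI base units: kg * m^2 / s^3

Checking each option against kg * m^2 / s^3:
  A. J/s: ✓ matches
  B. W: ✓ matches
  C. Pa: ✗ does not match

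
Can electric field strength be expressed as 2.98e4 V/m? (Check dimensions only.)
Yes

electric field strength has SI base units: kg * m / (A * s^3)
V/m reduces to the same SI base units, so it is a valid unit for electric field strength.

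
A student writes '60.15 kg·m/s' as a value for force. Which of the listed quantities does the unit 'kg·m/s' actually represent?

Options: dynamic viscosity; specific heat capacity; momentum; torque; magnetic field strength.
momentum

force should have units dimensionally equivalent to kg * m / s^2 (e.g. N).
The given unit 'kg·m/s' reduces to kg * m / s. Of the listed options, that is the dimensionality of momentum.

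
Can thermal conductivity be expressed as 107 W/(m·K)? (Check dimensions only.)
Yes

thermal conductivity has SI base units: kg * m / (s^3 * K)
W/(m·K) reduces to the same SI base units, so it is a valid unit for thermal conductivity.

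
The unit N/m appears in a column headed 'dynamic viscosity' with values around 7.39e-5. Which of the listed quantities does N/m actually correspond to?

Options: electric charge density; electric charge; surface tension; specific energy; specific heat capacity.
surface tension

dynamic viscosity should have units dimensionally equivalent to kg / (m * s) (e.g. Pa·s).
The given unit 'N/m' reduces to kg / s^2. Of the listed options, that is the dimensionality of surface tension.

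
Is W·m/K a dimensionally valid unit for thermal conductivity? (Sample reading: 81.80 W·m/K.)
No

thermal conductivity has SI base units: kg * m / (s^3 * K)
W·m/K does NOT reduce to kg * m / (s^3 * K); a valid unit for thermal conductivity would be e.g. W/(m·K).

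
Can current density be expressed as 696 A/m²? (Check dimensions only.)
Yes

current density has SI base units: A / m^2
A/m² reduces to the same SI base units, so it is a valid unit for current density.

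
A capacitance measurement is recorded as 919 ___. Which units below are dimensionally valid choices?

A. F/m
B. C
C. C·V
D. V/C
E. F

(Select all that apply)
E

capacitance has SI base units: A^2 * s^4 / (kg * m^2)

Checking each option against A^2 * s^4 / (kg * m^2):
  A. F/m: ✗ does not match
  B. C: ✗ does not match
  C. C·V: ✗ does not match
  D. V/C: ✗ does not match
  E. F: ✓ matches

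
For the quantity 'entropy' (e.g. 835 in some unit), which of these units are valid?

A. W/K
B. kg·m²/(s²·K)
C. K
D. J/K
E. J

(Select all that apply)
B, D

entropy has SI base units: kg * m^2 / (s^2 * K)

Checking each option against kg * m^2 / (s^2 * K):
  A. W/K: ✗ does not match
  B. kg·m²/(s²·K): ✓ matches
  C. K: ✗ does not match
  D. J/K: ✓ matches
  E. J: ✗ does not match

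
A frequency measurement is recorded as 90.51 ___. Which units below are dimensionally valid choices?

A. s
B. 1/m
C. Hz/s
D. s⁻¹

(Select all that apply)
D

frequency has SI base units: 1 / s

Checking each option against 1 / s:
  A. s: ✗ does not match
  B. 1/m: ✗ does not match
  C. Hz/s: ✗ does not match
  D. s⁻¹: ✓ matches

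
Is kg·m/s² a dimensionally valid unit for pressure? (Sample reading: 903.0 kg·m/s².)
No

pressure has SI base units: kg / (m * s^2)
kg·m/s² does NOT reduce to kg / (m * s^2); a valid unit for pressure would be e.g. Pa.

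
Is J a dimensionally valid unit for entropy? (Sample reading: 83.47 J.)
No

entropy has SI base units: kg * m^2 / (s^2 * K)
J does NOT reduce to kg * m^2 / (s^2 * K); a valid unit for entropy would be e.g. J/K.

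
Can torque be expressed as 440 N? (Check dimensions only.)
No

torque has SI base units: kg * m^2 / s^2
N does NOT reduce to kg * m^2 / s^2; a valid unit for torque would be e.g. N·m.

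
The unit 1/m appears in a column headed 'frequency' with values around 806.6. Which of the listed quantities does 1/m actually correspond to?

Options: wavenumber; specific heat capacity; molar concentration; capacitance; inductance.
wavenumber

frequency should have units dimensionally equivalent to 1 / s (e.g. Hz).
The given unit '1/m' reduces to 1 / m. Of the listed options, that is the dimensionality of wavenumber.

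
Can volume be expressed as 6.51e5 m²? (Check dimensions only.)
No

volume has SI base units: m^3
m² does NOT reduce to m^3; a valid unit for volume would be e.g. m³.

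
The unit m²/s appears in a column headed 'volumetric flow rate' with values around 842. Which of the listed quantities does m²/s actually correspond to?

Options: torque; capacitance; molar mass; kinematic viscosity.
kinematic viscosity

volumetric flow rate should have units dimensionally equivalent to m^3 / s (e.g. m³/s).
The given unit 'm²/s' reduces to m^2 / s. Of the listed options, that is the dimensionality of kinematic viscosity.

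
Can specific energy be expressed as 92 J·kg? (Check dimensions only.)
No

specific energy has SI base units: m^2 / s^2
J·kg does NOT reduce to m^2 / s^2; a valid unit for specific energy would be e.g. J/kg.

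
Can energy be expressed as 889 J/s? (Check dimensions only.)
No

energy has SI base units: kg * m^2 / s^2
J/s does NOT reduce to kg * m^2 / s^2; a valid unit for energy would be e.g. J.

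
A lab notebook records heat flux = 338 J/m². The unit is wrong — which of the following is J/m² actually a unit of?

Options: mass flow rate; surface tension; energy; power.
surface tension

heat flux should have units dimensionally equivalent to kg / s^3 (e.g. W/m²).
The given unit 'J/m²' reduces to kg / s^2. Of the listed options, that is the dimensionality of surface tension.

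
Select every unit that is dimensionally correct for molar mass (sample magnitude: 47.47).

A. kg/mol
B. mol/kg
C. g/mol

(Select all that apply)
A, C

molar mass has SI base units: kg / mol

Checking each option against kg / mol:
  A. kg/mol: ✓ matches
  B. mol/kg: ✗ does not match
  C. g/mol: ✓ matches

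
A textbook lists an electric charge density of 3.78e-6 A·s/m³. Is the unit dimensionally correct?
Yes

electric charge density has SI base units: A * s / m^3
A·s/m³ reduces to the same SI base units, so it is a valid unit for electric charge density.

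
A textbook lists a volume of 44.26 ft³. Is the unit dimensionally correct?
Yes

volume has SI base units: m^3
ft³ reduces to the same SI base units, so it is a valid unit for volume.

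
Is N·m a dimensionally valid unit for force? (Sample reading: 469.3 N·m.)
No

force has SI base units: kg * m / s^2
N·m does NOT reduce to kg * m / s^2; a valid unit for force would be e.g. N.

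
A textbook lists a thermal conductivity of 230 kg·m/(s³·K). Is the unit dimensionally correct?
Yes

thermal conductivity has SI base units: kg * m / (s^3 * K)
kg·m/(s³·K) reduces to the same SI base units, so it is a valid unit for thermal conductivity.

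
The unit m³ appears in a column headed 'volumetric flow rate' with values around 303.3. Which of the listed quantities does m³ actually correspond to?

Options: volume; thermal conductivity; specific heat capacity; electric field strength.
volume

volumetric flow rate should have units dimensionally equivalent to m^3 / s (e.g. m³/s).
The given unit 'm³' reduces to m^3. Of the listed options, that is the dimensionality of volume.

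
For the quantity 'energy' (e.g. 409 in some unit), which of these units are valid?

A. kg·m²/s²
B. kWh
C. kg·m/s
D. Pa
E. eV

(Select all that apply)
A, B, E

energy has SI base units: kg * m^2 / s^2

Checking each option against kg * m^2 / s^2:
  A. kg·m²/s²: ✓ matches
  B. kWh: ✓ matches
  C. kg·m/s: ✗ does not match
  D. Pa: ✗ does not match
  E. eV: ✓ matches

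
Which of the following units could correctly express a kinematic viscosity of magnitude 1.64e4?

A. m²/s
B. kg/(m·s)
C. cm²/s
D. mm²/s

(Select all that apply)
A, C, D

kinematic viscosity has SI base units: m^2 / s

Checking each option against m^2 / s:
  A. m²/s: ✓ matches
  B. kg/(m·s): ✗ does not match
  C. cm²/s: ✓ matches
  D. mm²/s: ✓ matches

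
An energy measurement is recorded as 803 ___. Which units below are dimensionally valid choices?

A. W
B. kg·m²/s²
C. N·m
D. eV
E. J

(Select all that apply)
B, C, D, E

energy has SI base units: kg * m^2 / s^2

Checking each option against kg * m^2 / s^2:
  A. W: ✗ does not match
  B. kg·m²/s²: ✓ matches
  C. N·m: ✓ matches
  D. eV: ✓ matches
  E. J: ✓ matches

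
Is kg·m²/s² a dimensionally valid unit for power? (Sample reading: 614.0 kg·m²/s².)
No

power has SI base units: kg * m^2 / s^3
kg·m²/s² does NOT reduce to kg * m^2 / s^3; a valid unit for power would be e.g. W.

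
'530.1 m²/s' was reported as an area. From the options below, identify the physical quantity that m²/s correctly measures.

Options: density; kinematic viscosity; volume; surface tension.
kinematic viscosity

area should have units dimensionally equivalent to m^2 (e.g. m²).
The given unit 'm²/s' reduces to m^2 / s. Of the listed options, that is the dimensionality of kinematic viscosity.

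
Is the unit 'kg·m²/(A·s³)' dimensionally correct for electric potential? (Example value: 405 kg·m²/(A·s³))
Yes

electric potential has SI base units: kg * m^2 / (A * s^3)
kg·m²/(A·s³) reduces to the same SI base units, so it is a valid unit for electric potential.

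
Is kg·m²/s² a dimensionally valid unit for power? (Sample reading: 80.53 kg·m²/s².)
No

power has SI base units: kg * m^2 / s^3
kg·m²/s² does NOT reduce to kg * m^2 / s^3; a valid unit for power would be e.g. W.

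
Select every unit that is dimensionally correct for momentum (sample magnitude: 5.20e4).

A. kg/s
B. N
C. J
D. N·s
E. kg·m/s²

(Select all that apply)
D

momentum has SI base units: kg * m / s

Checking each option against kg * m / s:
  A. kg/s: ✗ does not match
  B. N: ✗ does not match
  C. J: ✗ does not match
  D. N·s: ✓ matches
  E. kg·m/s²: ✗ does not match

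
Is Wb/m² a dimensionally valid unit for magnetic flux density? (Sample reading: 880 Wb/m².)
Yes

magnetic flux density has SI base units: kg / (A * s^2)
Wb/m² reduces to the same SI base units, so it is a valid unit for magnetic flux density.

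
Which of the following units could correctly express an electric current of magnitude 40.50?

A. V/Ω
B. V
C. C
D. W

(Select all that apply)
A

electric current has SI base units: A

Checking each option against A:
  A. V/Ω: ✓ matches
  B. V: ✗ does not match
  C. C: ✗ does not match
  D. W: ✗ does not match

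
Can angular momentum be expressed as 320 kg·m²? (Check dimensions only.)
No

angular momentum has SI base units: kg * m^2 / s
kg·m² does NOT reduce to kg * m^2 / s; a valid unit for angular momentum would be e.g. kg·m²/s.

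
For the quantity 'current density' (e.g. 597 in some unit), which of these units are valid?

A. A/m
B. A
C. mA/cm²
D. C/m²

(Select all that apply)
C

current density has SI base units: A / m^2

Checking each option against A / m^2:
  A. A/m: ✗ does not match
  B. A: ✗ does not match
  C. mA/cm²: ✓ matches
  D. C/m²: ✗ does not match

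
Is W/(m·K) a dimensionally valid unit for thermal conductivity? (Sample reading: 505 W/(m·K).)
Yes

thermal conductivity has SI base units: kg * m / (s^3 * K)
W/(m·K) reduces to the same SI base units, so it is a valid unit for thermal conductivity.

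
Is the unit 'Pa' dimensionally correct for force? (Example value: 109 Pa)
No

force has SI base units: kg * m / s^2
Pa does NOT reduce to kg * m / s^2; a valid unit for force would be e.g. N.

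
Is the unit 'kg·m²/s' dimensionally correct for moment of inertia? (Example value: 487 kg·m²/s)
No

moment of inertia has SI base units: kg * m^2
kg·m²/s does NOT reduce to kg * m^2; a valid unit for moment of inertia would be e.g. kg·m².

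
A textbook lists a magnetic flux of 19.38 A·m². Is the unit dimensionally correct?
No

magnetic flux has SI base units: kg * m^2 / (A * s^2)
A·m² does NOT reduce to kg * m^2 / (A * s^2); a valid unit for magnetic flux would be e.g. Wb.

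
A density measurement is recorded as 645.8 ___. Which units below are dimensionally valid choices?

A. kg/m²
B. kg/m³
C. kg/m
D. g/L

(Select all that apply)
B, D

density has SI base units: kg / m^3

Checking each option against kg / m^3:
  A. kg/m²: ✗ does not match
  B. kg/m³: ✓ matches
  C. kg/m: ✗ does not match
  D. g/L: ✓ matches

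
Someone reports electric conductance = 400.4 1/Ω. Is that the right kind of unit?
Yes

electric conductance has SI base units: A^2 * s^3 / (kg * m^2)
1/Ω reduces to the same SI base units, so it is a valid unit for electric conductance.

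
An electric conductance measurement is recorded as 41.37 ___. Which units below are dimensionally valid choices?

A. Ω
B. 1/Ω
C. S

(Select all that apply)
B, C

electric conductance has SI base units: A^2 * s^3 / (kg * m^2)

Checking each option against A^2 * s^3 / (kg * m^2):
  A. Ω: ✗ does not match
  B. 1/Ω: ✓ matches
  C. S: ✓ matches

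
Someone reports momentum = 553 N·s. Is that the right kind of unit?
Yes

momentum has SI base units: kg * m / s
N·s reduces to the same SI base units, so it is a valid unit for momentum.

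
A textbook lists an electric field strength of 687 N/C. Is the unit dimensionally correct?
Yes

electric field strength has SI base units: kg * m / (A * s^3)
N/C reduces to the same SI base units, so it is a valid unit for electric field strength.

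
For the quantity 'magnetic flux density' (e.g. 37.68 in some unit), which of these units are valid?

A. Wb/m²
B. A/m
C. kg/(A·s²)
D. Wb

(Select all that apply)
A, C

magnetic flux density has SI base units: kg / (A * s^2)

Checking each option against kg / (A * s^2):
  A. Wb/m²: ✓ matches
  B. A/m: ✗ does not match
  C. kg/(A·s²): ✓ matches
  D. Wb: ✗ does not match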